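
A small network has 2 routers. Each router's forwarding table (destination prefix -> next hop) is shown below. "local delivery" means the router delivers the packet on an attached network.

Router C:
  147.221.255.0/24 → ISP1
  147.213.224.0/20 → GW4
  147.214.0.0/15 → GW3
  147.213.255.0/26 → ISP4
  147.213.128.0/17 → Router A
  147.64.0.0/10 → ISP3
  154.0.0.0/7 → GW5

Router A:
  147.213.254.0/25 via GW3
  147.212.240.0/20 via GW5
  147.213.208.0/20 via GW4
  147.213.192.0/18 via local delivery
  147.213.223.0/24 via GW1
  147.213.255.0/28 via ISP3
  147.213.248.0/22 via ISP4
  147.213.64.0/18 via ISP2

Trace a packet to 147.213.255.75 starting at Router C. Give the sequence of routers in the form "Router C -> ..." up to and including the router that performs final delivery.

At Router C: longest match for 147.213.255.75 is 147.213.128.0/17 -> Router A
At Router A: longest match for 147.213.255.75 is 147.213.192.0/18 -> local delivery

Router C -> Router A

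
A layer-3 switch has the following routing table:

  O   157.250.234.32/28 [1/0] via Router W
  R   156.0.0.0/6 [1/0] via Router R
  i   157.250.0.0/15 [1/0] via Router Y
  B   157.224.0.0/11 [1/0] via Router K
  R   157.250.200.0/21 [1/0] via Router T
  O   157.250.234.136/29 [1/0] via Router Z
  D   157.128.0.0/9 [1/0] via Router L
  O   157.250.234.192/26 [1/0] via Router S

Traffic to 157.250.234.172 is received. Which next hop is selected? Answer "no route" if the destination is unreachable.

Router Y

Routes whose prefix contains 157.250.234.172:
  156.0.0.0/6 (156.0.0.0 - 159.255.255.255) -> Router R
  157.128.0.0/9 (157.128.0.0 - 157.255.255.255) -> Router L
  157.224.0.0/11 (157.224.0.0 - 157.255.255.255) -> Router K
  157.250.0.0/15 (157.250.0.0 - 157.251.255.255) -> Router Y
More-specific entries that do NOT match:
  157.250.234.136/29 (157.250.234.136 - 157.250.234.143) does not contain 157.250.234.172
  157.250.234.32/28 (157.250.234.32 - 157.250.234.47) does not contain 157.250.234.172
  157.250.234.192/26 (157.250.234.192 - 157.250.234.255) does not contain 157.250.234.172
  157.250.200.0/21 (157.250.200.0 - 157.250.207.255) does not contain 157.250.234.172
Longest matching prefix is /15 -> next hop Router Y.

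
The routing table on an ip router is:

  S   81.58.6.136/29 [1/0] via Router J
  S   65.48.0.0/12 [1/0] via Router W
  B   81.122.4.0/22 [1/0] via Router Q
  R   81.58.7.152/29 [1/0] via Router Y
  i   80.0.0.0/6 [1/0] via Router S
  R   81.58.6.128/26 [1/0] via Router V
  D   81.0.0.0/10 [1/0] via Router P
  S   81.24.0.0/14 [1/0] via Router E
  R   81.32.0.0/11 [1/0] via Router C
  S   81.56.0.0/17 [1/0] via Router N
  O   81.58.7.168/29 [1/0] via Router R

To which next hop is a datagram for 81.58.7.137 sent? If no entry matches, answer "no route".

Router C

Routes whose prefix contains 81.58.7.137:
  80.0.0.0/6 (80.0.0.0 - 83.255.255.255) -> Router S
  81.0.0.0/10 (81.0.0.0 - 81.63.255.255) -> Router P
  81.32.0.0/11 (81.32.0.0 - 81.63.255.255) -> Router C
More-specific entries that do NOT match:
  81.58.6.136/29 (81.58.6.136 - 81.58.6.143) does not contain 81.58.7.137
  81.58.7.152/29 (81.58.7.152 - 81.58.7.159) does not contain 81.58.7.137
  81.58.7.168/29 (81.58.7.168 - 81.58.7.175) does not contain 81.58.7.137
  81.58.6.128/26 (81.58.6.128 - 81.58.6.191) does not contain 81.58.7.137
  81.122.4.0/22 (81.122.4.0 - 81.122.7.255) does not contain 81.58.7.137
  81.56.0.0/17 (81.56.0.0 - 81.56.127.255) does not contain 81.58.7.137
  81.24.0.0/14 (81.24.0.0 - 81.27.255.255) does not contain 81.58.7.137
  65.48.0.0/12 (65.48.0.0 - 65.63.255.255) does not contain 81.58.7.137
Longest matching prefix is /11 -> next hop Router C.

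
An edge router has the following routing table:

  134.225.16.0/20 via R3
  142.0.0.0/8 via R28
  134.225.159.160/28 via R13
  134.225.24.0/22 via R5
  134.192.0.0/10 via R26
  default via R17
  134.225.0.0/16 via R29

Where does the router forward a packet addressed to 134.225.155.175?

R29

Routes whose prefix contains 134.225.155.175:
  0.0.0.0/0 (default, matches everything) -> R17
  134.192.0.0/10 (134.192.0.0 - 134.255.255.255) -> R26
  134.225.0.0/16 (134.225.0.0 - 134.225.255.255) -> R29
More-specific entries that do NOT match:
  134.225.159.160/28 (134.225.159.160 - 134.225.159.175) does not contain 134.225.155.175
  134.225.24.0/22 (134.225.24.0 - 134.225.27.255) does not contain 134.225.155.175
  134.225.16.0/20 (134.225.16.0 - 134.225.31.255) does not contain 134.225.155.175
Longest matching prefix is /16 -> next hop R29.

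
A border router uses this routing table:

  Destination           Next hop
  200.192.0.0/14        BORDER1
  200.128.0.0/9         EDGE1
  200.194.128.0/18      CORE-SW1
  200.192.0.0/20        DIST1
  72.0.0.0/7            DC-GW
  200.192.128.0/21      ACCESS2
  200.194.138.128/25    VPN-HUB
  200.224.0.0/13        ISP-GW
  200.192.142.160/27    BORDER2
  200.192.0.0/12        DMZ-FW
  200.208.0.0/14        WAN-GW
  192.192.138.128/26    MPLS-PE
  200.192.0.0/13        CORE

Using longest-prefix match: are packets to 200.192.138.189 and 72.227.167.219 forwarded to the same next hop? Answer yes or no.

no

200.192.138.189: longest match 200.192.0.0/14 -> BORDER1
72.227.167.219: longest match 72.0.0.0/7 -> DC-GW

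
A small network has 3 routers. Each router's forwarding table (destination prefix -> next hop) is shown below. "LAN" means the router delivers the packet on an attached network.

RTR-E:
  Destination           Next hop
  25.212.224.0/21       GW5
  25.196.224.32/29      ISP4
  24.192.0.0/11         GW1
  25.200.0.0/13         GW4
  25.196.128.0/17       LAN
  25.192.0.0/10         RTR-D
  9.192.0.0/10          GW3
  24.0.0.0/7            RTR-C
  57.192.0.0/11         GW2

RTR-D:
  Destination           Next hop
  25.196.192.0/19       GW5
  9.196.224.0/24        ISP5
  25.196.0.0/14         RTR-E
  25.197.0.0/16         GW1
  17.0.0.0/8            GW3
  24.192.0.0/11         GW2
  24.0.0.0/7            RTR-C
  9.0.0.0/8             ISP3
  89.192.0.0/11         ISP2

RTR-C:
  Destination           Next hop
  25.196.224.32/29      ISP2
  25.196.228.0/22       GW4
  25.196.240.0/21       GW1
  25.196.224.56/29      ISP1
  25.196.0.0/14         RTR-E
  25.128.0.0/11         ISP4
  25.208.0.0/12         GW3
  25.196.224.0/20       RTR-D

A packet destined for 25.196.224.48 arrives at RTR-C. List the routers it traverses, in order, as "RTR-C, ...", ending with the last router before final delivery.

At RTR-C: longest match for 25.196.224.48 is 25.196.224.0/20 -> RTR-D
At RTR-D: longest match for 25.196.224.48 is 25.196.0.0/14 -> RTR-E
At RTR-E: longest match for 25.196.224.48 is 25.196.128.0/17 -> LAN

RTR-C, RTR-D, RTR-E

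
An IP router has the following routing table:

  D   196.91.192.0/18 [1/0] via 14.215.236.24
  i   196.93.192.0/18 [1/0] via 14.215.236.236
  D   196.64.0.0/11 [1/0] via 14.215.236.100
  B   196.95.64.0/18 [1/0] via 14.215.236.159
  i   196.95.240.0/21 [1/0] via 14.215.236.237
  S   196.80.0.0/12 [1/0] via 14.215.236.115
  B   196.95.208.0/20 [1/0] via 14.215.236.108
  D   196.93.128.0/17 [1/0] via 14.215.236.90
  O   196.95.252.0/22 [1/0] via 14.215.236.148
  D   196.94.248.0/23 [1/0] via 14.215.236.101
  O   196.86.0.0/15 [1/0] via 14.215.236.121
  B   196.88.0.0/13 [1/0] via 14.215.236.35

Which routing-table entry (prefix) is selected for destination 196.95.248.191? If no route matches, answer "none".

196.88.0.0/13

Entries matching 196.95.248.191:
  196.64.0.0/11 (196.64.0.0 - 196.95.255.255)
  196.80.0.0/12 (196.80.0.0 - 196.95.255.255)
  196.88.0.0/13 (196.88.0.0 - 196.95.255.255)
Most specific is 196.88.0.0/13.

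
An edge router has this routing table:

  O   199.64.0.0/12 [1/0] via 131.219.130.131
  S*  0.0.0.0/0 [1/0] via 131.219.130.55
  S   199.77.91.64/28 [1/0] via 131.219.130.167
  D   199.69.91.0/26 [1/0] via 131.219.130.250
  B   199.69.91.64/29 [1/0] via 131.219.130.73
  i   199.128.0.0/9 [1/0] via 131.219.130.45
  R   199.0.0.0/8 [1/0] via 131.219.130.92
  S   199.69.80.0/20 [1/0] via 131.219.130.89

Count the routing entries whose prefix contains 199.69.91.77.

4

Prefixes containing 199.69.91.77:
  0.0.0.0/0 (default, matches everything)
  199.0.0.0/8 (199.0.0.0 - 199.255.255.255)
  199.64.0.0/12 (199.64.0.0 - 199.79.255.255)
  199.69.80.0/20 (199.69.80.0 - 199.69.95.255)
Total matching entries: 4.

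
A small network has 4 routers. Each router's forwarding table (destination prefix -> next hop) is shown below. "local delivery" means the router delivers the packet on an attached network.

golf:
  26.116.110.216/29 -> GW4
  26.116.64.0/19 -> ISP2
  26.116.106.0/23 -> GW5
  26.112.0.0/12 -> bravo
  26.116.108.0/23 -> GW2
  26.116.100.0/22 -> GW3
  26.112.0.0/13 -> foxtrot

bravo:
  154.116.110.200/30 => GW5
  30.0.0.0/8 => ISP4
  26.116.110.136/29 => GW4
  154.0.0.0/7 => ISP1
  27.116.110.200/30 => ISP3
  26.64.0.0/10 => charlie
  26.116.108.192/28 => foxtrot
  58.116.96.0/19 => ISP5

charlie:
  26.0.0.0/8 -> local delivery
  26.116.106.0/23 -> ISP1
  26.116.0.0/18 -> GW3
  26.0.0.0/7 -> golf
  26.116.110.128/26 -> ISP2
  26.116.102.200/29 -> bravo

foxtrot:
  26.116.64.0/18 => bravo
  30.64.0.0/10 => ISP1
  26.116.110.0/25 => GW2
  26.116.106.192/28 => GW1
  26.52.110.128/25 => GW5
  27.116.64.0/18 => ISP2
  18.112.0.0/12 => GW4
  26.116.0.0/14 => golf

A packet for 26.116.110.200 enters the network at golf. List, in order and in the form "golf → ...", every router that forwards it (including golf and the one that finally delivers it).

golf → foxtrot → bravo → charlie

At golf: longest match for 26.116.110.200 is 26.112.0.0/13 -> foxtrot
At foxtrot: longest match for 26.116.110.200 is 26.116.64.0/18 -> bravo
At bravo: longest match for 26.116.110.200 is 26.64.0.0/10 -> charlie
At charlie: longest match for 26.116.110.200 is 26.0.0.0/8 -> local delivery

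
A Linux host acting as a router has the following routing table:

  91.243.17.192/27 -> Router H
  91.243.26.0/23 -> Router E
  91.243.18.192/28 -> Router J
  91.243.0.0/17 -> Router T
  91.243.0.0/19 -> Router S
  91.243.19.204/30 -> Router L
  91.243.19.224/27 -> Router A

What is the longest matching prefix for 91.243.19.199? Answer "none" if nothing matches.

91.243.0.0/19

Entries matching 91.243.19.199:
  91.243.0.0/17 (91.243.0.0 - 91.243.127.255)
  91.243.0.0/19 (91.243.0.0 - 91.243.31.255)
Most specific is 91.243.0.0/19.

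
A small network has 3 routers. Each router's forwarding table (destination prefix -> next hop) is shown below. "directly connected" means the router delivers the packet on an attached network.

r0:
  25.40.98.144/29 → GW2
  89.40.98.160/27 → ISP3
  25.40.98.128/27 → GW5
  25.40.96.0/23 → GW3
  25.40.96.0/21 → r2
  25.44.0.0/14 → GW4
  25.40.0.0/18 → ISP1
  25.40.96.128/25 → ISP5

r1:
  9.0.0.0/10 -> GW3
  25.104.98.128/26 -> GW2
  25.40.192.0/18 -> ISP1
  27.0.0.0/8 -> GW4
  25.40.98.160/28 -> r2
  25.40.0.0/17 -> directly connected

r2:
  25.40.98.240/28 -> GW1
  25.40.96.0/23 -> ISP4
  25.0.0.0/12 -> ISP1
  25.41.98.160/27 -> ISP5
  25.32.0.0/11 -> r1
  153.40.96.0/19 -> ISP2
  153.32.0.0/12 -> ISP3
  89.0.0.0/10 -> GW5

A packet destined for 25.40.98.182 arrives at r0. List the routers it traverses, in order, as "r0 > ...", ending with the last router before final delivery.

r0 > r2 > r1

At r0: longest match for 25.40.98.182 is 25.40.96.0/21 -> r2
At r2: longest match for 25.40.98.182 is 25.32.0.0/11 -> r1
At r1: longest match for 25.40.98.182 is 25.40.0.0/17 -> directly connected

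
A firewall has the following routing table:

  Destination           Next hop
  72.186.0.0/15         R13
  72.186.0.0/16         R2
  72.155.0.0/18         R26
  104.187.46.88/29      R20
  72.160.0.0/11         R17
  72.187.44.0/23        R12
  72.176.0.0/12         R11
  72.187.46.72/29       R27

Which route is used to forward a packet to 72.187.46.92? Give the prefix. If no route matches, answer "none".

Entries matching 72.187.46.92:
  72.160.0.0/11 (72.160.0.0 - 72.191.255.255)
  72.176.0.0/12 (72.176.0.0 - 72.191.255.255)
  72.186.0.0/15 (72.186.0.0 - 72.187.255.255)
Most specific is 72.186.0.0/15.

72.186.0.0/15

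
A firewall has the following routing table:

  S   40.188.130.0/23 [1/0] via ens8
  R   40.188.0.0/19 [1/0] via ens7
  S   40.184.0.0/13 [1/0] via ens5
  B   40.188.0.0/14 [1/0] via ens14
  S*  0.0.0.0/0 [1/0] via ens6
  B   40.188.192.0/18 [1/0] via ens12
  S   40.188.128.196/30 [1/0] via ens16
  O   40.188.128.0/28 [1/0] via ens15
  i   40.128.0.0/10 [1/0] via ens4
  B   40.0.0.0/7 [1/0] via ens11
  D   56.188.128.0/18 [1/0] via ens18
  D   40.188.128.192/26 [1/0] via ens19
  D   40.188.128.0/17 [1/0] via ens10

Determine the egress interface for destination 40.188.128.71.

ens10

Routes whose prefix contains 40.188.128.71:
  0.0.0.0/0 (default, matches everything) -> ens6
  40.0.0.0/7 (40.0.0.0 - 41.255.255.255) -> ens11
  40.128.0.0/10 (40.128.0.0 - 40.191.255.255) -> ens4
  40.184.0.0/13 (40.184.0.0 - 40.191.255.255) -> ens5
  40.188.0.0/14 (40.188.0.0 - 40.191.255.255) -> ens14
  40.188.128.0/17 (40.188.128.0 - 40.188.255.255) -> ens10
More-specific entries that do NOT match:
  40.188.128.196/30 (40.188.128.196 - 40.188.128.199) does not contain 40.188.128.71
  40.188.128.0/28 (40.188.128.0 - 40.188.128.15) does not contain 40.188.128.71
  40.188.128.192/26 (40.188.128.192 - 40.188.128.255) does not contain 40.188.128.71
  40.188.130.0/23 (40.188.130.0 - 40.188.131.255) does not contain 40.188.128.71
  40.188.0.0/19 (40.188.0.0 - 40.188.31.255) does not contain 40.188.128.71
  40.188.192.0/18 (40.188.192.0 - 40.188.255.255) does not contain 40.188.128.71
  56.188.128.0/18 (56.188.128.0 - 56.188.191.255) does not contain 40.188.128.71
Longest matching prefix is /17 -> interface ens10.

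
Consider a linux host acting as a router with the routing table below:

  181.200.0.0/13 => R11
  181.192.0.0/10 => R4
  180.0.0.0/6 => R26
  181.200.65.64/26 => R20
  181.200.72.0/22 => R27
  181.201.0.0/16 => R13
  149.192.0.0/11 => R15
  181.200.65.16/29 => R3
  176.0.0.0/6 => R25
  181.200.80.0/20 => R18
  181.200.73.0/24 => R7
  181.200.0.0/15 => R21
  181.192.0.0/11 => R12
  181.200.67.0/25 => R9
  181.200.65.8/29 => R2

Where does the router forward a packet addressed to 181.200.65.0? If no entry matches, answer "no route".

R21

Routes whose prefix contains 181.200.65.0:
  180.0.0.0/6 (180.0.0.0 - 183.255.255.255) -> R26
  181.192.0.0/10 (181.192.0.0 - 181.255.255.255) -> R4
  181.192.0.0/11 (181.192.0.0 - 181.223.255.255) -> R12
  181.200.0.0/13 (181.200.0.0 - 181.207.255.255) -> R11
  181.200.0.0/15 (181.200.0.0 - 181.201.255.255) -> R21
More-specific entries that do NOT match:
  181.200.65.16/29 (181.200.65.16 - 181.200.65.23) does not contain 181.200.65.0
  181.200.65.8/29 (181.200.65.8 - 181.200.65.15) does not contain 181.200.65.0
  181.200.65.64/26 (181.200.65.64 - 181.200.65.127) does not contain 181.200.65.0
  181.200.67.0/25 (181.200.67.0 - 181.200.67.127) does not contain 181.200.65.0
  181.200.73.0/24 (181.200.73.0 - 181.200.73.255) does not contain 181.200.65.0
  181.200.72.0/22 (181.200.72.0 - 181.200.75.255) does not contain 181.200.65.0
  181.200.80.0/20 (181.200.80.0 - 181.200.95.255) does not contain 181.200.65.0
  181.201.0.0/16 (181.201.0.0 - 181.201.255.255) does not contain 181.200.65.0
Longest matching prefix is /15 -> next hop R21.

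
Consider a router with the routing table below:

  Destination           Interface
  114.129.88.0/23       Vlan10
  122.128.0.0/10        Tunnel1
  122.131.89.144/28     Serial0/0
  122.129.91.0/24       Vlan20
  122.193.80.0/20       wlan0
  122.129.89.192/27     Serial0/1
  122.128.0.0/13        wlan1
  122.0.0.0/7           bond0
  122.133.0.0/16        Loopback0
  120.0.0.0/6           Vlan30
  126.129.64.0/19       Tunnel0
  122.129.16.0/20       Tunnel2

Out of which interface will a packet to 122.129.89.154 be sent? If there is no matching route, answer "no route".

Routes whose prefix contains 122.129.89.154:
  120.0.0.0/6 (120.0.0.0 - 123.255.255.255) -> Vlan30
  122.0.0.0/7 (122.0.0.0 - 123.255.255.255) -> bond0
  122.128.0.0/10 (122.128.0.0 - 122.191.255.255) -> Tunnel1
  122.128.0.0/13 (122.128.0.0 - 122.135.255.255) -> wlan1
More-specific entries that do NOT match:
  122.131.89.144/28 (122.131.89.144 - 122.131.89.159) does not contain 122.129.89.154
  122.129.89.192/27 (122.129.89.192 - 122.129.89.223) does not contain 122.129.89.154
  122.129.91.0/24 (122.129.91.0 - 122.129.91.255) does not contain 122.129.89.154
  114.129.88.0/23 (114.129.88.0 - 114.129.89.255) does not contain 122.129.89.154
  122.193.80.0/20 (122.193.80.0 - 122.193.95.255) does not contain 122.129.89.154
  122.129.16.0/20 (122.129.16.0 - 122.129.31.255) does not contain 122.129.89.154
  126.129.64.0/19 (126.129.64.0 - 126.129.95.255) does not contain 122.129.89.154
  122.133.0.0/16 (122.133.0.0 - 122.133.255.255) does not contain 122.129.89.154
Longest matching prefix is /13 -> interface wlan1.

wlan1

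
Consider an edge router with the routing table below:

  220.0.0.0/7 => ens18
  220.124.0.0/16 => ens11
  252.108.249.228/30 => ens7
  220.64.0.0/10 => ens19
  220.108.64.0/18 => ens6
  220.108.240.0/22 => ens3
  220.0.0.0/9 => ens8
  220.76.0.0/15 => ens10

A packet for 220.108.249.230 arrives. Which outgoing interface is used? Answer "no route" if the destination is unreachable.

Routes whose prefix contains 220.108.249.230:
  220.0.0.0/7 (220.0.0.0 - 221.255.255.255) -> ens18
  220.0.0.0/9 (220.0.0.0 - 220.127.255.255) -> ens8
  220.64.0.0/10 (220.64.0.0 - 220.127.255.255) -> ens19
More-specific entries that do NOT match:
  252.108.249.228/30 (252.108.249.228 - 252.108.249.231) does not contain 220.108.249.230
  220.108.240.0/22 (220.108.240.0 - 220.108.243.255) does not contain 220.108.249.230
  220.108.64.0/18 (220.108.64.0 - 220.108.127.255) does not contain 220.108.249.230
  220.124.0.0/16 (220.124.0.0 - 220.124.255.255) does not contain 220.108.249.230
  220.76.0.0/15 (220.76.0.0 - 220.77.255.255) does not contain 220.108.249.230
Longest matching prefix is /10 -> interface ens19.

ens19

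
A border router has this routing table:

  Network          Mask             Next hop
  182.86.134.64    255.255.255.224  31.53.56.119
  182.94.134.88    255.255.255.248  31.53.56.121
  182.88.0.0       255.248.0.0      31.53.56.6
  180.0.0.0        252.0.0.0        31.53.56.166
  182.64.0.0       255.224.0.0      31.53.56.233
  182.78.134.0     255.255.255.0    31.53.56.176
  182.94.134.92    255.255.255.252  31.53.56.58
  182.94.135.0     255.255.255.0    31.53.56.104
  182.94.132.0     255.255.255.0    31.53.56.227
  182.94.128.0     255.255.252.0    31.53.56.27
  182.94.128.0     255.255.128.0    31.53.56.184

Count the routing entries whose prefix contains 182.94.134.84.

4

Prefixes containing 182.94.134.84:
  180.0.0.0/6 (180.0.0.0 - 183.255.255.255)
  182.64.0.0/11 (182.64.0.0 - 182.95.255.255)
  182.88.0.0/13 (182.88.0.0 - 182.95.255.255)
  182.94.128.0/17 (182.94.128.0 - 182.94.255.255)
Total matching entries: 4.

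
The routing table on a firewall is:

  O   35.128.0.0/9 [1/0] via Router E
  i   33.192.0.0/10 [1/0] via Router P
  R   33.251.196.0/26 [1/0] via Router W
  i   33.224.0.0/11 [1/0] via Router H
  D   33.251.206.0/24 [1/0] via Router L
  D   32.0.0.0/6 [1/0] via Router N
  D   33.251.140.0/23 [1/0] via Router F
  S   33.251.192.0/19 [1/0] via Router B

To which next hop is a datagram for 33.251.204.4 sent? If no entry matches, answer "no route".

Routes whose prefix contains 33.251.204.4:
  32.0.0.0/6 (32.0.0.0 - 35.255.255.255) -> Router N
  33.192.0.0/10 (33.192.0.0 - 33.255.255.255) -> Router P
  33.224.0.0/11 (33.224.0.0 - 33.255.255.255) -> Router H
  33.251.192.0/19 (33.251.192.0 - 33.251.223.255) -> Router B
More-specific entries that do NOT match:
  33.251.196.0/26 (33.251.196.0 - 33.251.196.63) does not contain 33.251.204.4
  33.251.206.0/24 (33.251.206.0 - 33.251.206.255) does not contain 33.251.204.4
  33.251.140.0/23 (33.251.140.0 - 33.251.141.255) does not contain 33.251.204.4
Longest matching prefix is /19 -> next hop Router B.

Router B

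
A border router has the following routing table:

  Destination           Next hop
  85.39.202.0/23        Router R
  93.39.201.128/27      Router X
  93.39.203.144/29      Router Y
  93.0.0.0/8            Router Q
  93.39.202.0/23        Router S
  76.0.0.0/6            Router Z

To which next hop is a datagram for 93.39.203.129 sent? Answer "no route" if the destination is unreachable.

Routes whose prefix contains 93.39.203.129:
  93.0.0.0/8 (93.0.0.0 - 93.255.255.255) -> Router Q
  93.39.202.0/23 (93.39.202.0 - 93.39.203.255) -> Router S
More-specific entries that do NOT match:
  93.39.203.144/29 (93.39.203.144 - 93.39.203.151) does not contain 93.39.203.129
  93.39.201.128/27 (93.39.201.128 - 93.39.201.159) does not contain 93.39.203.129
Longest matching prefix is /23 -> next hop Router S.

Router S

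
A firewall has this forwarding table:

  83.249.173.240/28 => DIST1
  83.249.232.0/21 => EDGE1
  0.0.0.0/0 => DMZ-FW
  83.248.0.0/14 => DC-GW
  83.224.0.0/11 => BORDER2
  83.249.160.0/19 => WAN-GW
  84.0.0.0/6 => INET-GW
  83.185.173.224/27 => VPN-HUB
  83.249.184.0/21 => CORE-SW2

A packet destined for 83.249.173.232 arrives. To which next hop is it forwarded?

Routes whose prefix contains 83.249.173.232:
  0.0.0.0/0 (default, matches everything) -> DMZ-FW
  83.224.0.0/11 (83.224.0.0 - 83.255.255.255) -> BORDER2
  83.248.0.0/14 (83.248.0.0 - 83.251.255.255) -> DC-GW
  83.249.160.0/19 (83.249.160.0 - 83.249.191.255) -> WAN-GW
More-specific entries that do NOT match:
  83.249.173.240/28 (83.249.173.240 - 83.249.173.255) does not contain 83.249.173.232
  83.185.173.224/27 (83.185.173.224 - 83.185.173.255) does not contain 83.249.173.232
  83.249.232.0/21 (83.249.232.0 - 83.249.239.255) does not contain 83.249.173.232
  83.249.184.0/21 (83.249.184.0 - 83.249.191.255) does not contain 83.249.173.232
Longest matching prefix is /19 -> next hop WAN-GW.

WAN-GW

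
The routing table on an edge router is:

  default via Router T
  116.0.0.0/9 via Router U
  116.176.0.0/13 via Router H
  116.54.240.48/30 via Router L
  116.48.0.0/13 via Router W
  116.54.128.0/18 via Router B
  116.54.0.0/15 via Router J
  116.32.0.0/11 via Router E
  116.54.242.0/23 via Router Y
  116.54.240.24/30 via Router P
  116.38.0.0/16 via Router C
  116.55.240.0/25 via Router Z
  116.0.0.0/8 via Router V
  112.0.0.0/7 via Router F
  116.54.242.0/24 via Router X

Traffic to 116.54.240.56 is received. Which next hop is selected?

Routes whose prefix contains 116.54.240.56:
  0.0.0.0/0 (default, matches everything) -> Router T
  116.0.0.0/8 (116.0.0.0 - 116.255.255.255) -> Router V
  116.0.0.0/9 (116.0.0.0 - 116.127.255.255) -> Router U
  116.32.0.0/11 (116.32.0.0 - 116.63.255.255) -> Router E
  116.48.0.0/13 (116.48.0.0 - 116.55.255.255) -> Router W
  116.54.0.0/15 (116.54.0.0 - 116.55.255.255) -> Router J
More-specific entries that do NOT match:
  116.54.240.48/30 (116.54.240.48 - 116.54.240.51) does not contain 116.54.240.56
  116.54.240.24/30 (116.54.240.24 - 116.54.240.27) does not contain 116.54.240.56
  116.55.240.0/25 (116.55.240.0 - 116.55.240.127) does not contain 116.54.240.56
  116.54.242.0/24 (116.54.242.0 - 116.54.242.255) does not contain 116.54.240.56
  116.54.242.0/23 (116.54.242.0 - 116.54.243.255) does not contain 116.54.240.56
  116.54.128.0/18 (116.54.128.0 - 116.54.191.255) does not contain 116.54.240.56
  116.38.0.0/16 (116.38.0.0 - 116.38.255.255) does not contain 116.54.240.56
Longest matching prefix is /15 -> next hop Router J.

Router J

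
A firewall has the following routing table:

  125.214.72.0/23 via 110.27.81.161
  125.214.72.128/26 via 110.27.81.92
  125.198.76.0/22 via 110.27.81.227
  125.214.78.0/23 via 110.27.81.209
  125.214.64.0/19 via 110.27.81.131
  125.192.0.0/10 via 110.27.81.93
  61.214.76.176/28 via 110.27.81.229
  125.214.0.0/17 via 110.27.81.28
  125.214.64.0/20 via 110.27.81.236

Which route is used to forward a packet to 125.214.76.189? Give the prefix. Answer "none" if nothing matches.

Entries matching 125.214.76.189:
  125.192.0.0/10 (125.192.0.0 - 125.255.255.255)
  125.214.0.0/17 (125.214.0.0 - 125.214.127.255)
  125.214.64.0/19 (125.214.64.0 - 125.214.95.255)
  125.214.64.0/20 (125.214.64.0 - 125.214.79.255)
Most specific is 125.214.64.0/20.

125.214.64.0/20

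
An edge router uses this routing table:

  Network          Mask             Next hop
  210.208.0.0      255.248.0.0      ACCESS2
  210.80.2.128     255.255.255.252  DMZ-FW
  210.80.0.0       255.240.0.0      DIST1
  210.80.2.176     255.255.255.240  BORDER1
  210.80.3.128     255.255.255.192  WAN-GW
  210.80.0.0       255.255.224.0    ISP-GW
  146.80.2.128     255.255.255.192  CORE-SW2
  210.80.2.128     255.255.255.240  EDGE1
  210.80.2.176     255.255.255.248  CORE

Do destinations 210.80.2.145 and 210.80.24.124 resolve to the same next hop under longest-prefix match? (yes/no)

yes

210.80.2.145: longest match 210.80.0.0/19 -> ISP-GW
210.80.24.124: longest match 210.80.0.0/19 -> ISP-GW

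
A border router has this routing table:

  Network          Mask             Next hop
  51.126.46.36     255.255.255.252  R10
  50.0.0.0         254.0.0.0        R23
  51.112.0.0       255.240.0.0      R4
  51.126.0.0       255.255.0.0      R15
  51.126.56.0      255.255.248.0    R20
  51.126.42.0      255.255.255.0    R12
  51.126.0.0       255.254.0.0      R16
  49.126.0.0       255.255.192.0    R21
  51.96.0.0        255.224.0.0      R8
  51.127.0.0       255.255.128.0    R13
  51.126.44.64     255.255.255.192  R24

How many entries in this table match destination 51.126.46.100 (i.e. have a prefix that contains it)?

5

Prefixes containing 51.126.46.100:
  50.0.0.0/7 (50.0.0.0 - 51.255.255.255)
  51.96.0.0/11 (51.96.0.0 - 51.127.255.255)
  51.112.0.0/12 (51.112.0.0 - 51.127.255.255)
  51.126.0.0/15 (51.126.0.0 - 51.127.255.255)
  51.126.0.0/16 (51.126.0.0 - 51.126.255.255)
Total matching entries: 5.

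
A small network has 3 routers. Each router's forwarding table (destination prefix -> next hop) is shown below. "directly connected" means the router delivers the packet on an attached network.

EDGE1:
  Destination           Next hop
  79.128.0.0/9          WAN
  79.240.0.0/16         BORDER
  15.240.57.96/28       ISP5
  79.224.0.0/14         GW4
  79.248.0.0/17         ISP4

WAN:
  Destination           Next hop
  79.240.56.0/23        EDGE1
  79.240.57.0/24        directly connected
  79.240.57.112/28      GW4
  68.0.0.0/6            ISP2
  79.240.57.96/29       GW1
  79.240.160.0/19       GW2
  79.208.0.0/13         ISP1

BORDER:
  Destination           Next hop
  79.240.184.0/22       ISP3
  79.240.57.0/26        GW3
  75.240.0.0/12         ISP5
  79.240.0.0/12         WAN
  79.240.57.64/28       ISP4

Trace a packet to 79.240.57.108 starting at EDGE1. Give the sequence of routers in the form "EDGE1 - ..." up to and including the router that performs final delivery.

EDGE1 - BORDER - WAN

At EDGE1: longest match for 79.240.57.108 is 79.240.0.0/16 -> BORDER
At BORDER: longest match for 79.240.57.108 is 79.240.0.0/12 -> WAN
At WAN: longest match for 79.240.57.108 is 79.240.57.0/24 -> directly connected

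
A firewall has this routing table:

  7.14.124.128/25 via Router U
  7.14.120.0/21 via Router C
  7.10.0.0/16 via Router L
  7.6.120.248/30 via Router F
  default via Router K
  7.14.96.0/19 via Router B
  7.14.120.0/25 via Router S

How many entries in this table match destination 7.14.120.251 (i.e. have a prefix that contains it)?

Prefixes containing 7.14.120.251:
  0.0.0.0/0 (default, matches everything)
  7.14.96.0/19 (7.14.96.0 - 7.14.127.255)
  7.14.120.0/21 (7.14.120.0 - 7.14.127.255)
Total matching entries: 3.

3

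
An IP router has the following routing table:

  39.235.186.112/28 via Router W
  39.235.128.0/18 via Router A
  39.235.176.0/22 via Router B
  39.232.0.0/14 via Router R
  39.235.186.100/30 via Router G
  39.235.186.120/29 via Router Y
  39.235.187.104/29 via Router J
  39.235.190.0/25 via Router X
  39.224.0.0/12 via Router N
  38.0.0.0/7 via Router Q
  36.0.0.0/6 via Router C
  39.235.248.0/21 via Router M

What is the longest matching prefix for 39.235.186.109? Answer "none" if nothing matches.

Entries matching 39.235.186.109:
  36.0.0.0/6 (36.0.0.0 - 39.255.255.255)
  38.0.0.0/7 (38.0.0.0 - 39.255.255.255)
  39.224.0.0/12 (39.224.0.0 - 39.239.255.255)
  39.232.0.0/14 (39.232.0.0 - 39.235.255.255)
  39.235.128.0/18 (39.235.128.0 - 39.235.191.255)
Most specific is 39.235.128.0/18.

39.235.128.0/18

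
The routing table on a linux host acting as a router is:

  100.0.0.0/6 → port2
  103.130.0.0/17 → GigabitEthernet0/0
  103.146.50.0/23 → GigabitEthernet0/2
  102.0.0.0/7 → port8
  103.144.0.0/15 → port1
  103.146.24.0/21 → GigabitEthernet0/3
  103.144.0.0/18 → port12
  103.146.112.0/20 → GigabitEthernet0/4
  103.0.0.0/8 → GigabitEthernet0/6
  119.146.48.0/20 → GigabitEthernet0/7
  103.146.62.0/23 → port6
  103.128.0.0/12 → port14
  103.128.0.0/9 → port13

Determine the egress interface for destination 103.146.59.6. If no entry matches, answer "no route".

port13

Routes whose prefix contains 103.146.59.6:
  100.0.0.0/6 (100.0.0.0 - 103.255.255.255) -> port2
  102.0.0.0/7 (102.0.0.0 - 103.255.255.255) -> port8
  103.0.0.0/8 (103.0.0.0 - 103.255.255.255) -> GigabitEthernet0/6
  103.128.0.0/9 (103.128.0.0 - 103.255.255.255) -> port13
More-specific entries that do NOT match:
  103.146.50.0/23 (103.146.50.0 - 103.146.51.255) does not contain 103.146.59.6
  103.146.62.0/23 (103.146.62.0 - 103.146.63.255) does not contain 103.146.59.6
  103.146.24.0/21 (103.146.24.0 - 103.146.31.255) does not contain 103.146.59.6
  103.146.112.0/20 (103.146.112.0 - 103.146.127.255) does not contain 103.146.59.6
  119.146.48.0/20 (119.146.48.0 - 119.146.63.255) does not contain 103.146.59.6
  103.144.0.0/18 (103.144.0.0 - 103.144.63.255) does not contain 103.146.59.6
  103.130.0.0/17 (103.130.0.0 - 103.130.127.255) does not contain 103.146.59.6
  103.144.0.0/15 (103.144.0.0 - 103.145.255.255) does not contain 103.146.59.6
  103.128.0.0/12 (103.128.0.0 - 103.143.255.255) does not contain 103.146.59.6
Longest matching prefix is /9 -> interface port13.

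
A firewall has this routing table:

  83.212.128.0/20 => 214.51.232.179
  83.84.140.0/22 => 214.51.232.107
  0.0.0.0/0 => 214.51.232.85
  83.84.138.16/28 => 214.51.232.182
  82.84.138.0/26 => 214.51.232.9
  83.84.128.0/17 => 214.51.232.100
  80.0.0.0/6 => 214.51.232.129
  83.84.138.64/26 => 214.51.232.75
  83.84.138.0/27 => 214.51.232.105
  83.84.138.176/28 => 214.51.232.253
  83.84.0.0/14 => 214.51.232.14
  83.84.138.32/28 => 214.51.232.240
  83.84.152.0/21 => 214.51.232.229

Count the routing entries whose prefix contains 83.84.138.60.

4

Prefixes containing 83.84.138.60:
  0.0.0.0/0 (default, matches everything)
  80.0.0.0/6 (80.0.0.0 - 83.255.255.255)
  83.84.0.0/14 (83.84.0.0 - 83.87.255.255)
  83.84.128.0/17 (83.84.128.0 - 83.84.255.255)
Total matching entries: 4.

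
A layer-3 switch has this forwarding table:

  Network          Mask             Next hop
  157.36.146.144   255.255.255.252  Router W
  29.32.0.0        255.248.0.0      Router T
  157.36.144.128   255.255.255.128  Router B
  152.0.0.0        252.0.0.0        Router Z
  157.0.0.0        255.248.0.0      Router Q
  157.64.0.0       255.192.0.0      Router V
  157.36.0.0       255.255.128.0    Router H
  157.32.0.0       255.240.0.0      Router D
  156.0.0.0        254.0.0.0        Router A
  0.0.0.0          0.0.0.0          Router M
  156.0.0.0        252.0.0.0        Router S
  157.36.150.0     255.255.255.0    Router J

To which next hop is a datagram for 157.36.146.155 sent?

Routes whose prefix contains 157.36.146.155:
  0.0.0.0/0 (default, matches everything) -> Router M
  156.0.0.0/6 (156.0.0.0 - 159.255.255.255) -> Router S
  156.0.0.0/7 (156.0.0.0 - 157.255.255.255) -> Router A
  157.32.0.0/12 (157.32.0.0 - 157.47.255.255) -> Router D
More-specific entries that do NOT match:
  157.36.146.144/30 (157.36.146.144 - 157.36.146.147) does not contain 157.36.146.155
  157.36.144.128/25 (157.36.144.128 - 157.36.144.255) does not contain 157.36.146.155
  157.36.150.0/24 (157.36.150.0 - 157.36.150.255) does not contain 157.36.146.155
  157.36.0.0/17 (157.36.0.0 - 157.36.127.255) does not contain 157.36.146.155
  29.32.0.0/13 (29.32.0.0 - 29.39.255.255) does not contain 157.36.146.155
  157.0.0.0/13 (157.0.0.0 - 157.7.255.255) does not contain 157.36.146.155
Longest matching prefix is /12 -> next hop Router D.

Router D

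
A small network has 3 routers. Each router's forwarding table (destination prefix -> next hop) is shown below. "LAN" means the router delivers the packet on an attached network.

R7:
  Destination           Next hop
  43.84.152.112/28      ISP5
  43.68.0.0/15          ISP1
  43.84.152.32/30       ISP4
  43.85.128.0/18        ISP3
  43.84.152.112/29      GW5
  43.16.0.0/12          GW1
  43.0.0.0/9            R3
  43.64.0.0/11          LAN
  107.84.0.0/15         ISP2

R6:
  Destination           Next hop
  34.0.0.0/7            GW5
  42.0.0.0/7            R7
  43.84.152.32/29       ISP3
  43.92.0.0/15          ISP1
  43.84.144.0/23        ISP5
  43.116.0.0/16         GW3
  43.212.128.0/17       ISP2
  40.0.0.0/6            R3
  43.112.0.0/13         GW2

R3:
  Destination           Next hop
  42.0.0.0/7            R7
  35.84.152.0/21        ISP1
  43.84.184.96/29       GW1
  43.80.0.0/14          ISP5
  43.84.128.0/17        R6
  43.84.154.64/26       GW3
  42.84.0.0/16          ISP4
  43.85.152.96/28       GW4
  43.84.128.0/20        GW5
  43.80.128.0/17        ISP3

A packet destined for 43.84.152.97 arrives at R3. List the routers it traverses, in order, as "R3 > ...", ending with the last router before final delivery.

R3 > R6 > R7

At R3: longest match for 43.84.152.97 is 43.84.128.0/17 -> R6
At R6: longest match for 43.84.152.97 is 42.0.0.0/7 -> R7
At R7: longest match for 43.84.152.97 is 43.64.0.0/11 -> LAN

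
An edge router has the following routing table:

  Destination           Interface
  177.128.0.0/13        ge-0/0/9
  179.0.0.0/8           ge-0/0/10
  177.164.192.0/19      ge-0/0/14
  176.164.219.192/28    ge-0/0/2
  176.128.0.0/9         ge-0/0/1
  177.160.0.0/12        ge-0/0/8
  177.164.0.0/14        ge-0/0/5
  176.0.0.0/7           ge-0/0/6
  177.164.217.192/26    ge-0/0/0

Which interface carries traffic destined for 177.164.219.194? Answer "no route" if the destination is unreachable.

Routes whose prefix contains 177.164.219.194:
  176.0.0.0/7 (176.0.0.0 - 177.255.255.255) -> ge-0/0/6
  177.160.0.0/12 (177.160.0.0 - 177.175.255.255) -> ge-0/0/8
  177.164.0.0/14 (177.164.0.0 - 177.167.255.255) -> ge-0/0/5
  177.164.192.0/19 (177.164.192.0 - 177.164.223.255) -> ge-0/0/14
More-specific entries that do NOT match:
  176.164.219.192/28 (176.164.219.192 - 176.164.219.207) does not contain 177.164.219.194
  177.164.217.192/26 (177.164.217.192 - 177.164.217.255) does not contain 177.164.219.194
Longest matching prefix is /19 -> interface ge-0/0/14.

ge-0/0/14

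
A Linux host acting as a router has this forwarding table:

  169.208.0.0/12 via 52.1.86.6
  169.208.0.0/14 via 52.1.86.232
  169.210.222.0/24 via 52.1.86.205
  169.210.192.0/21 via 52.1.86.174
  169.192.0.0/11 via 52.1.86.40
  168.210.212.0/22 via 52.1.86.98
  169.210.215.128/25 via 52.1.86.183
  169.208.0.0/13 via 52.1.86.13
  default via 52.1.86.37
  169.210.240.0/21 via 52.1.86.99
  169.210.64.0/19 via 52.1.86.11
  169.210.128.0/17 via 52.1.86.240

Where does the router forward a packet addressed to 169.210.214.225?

Routes whose prefix contains 169.210.214.225:
  0.0.0.0/0 (default, matches everything) -> 52.1.86.37
  169.192.0.0/11 (169.192.0.0 - 169.223.255.255) -> 52.1.86.40
  169.208.0.0/12 (169.208.0.0 - 169.223.255.255) -> 52.1.86.6
  169.208.0.0/13 (169.208.0.0 - 169.215.255.255) -> 52.1.86.13
  169.208.0.0/14 (169.208.0.0 - 169.211.255.255) -> 52.1.86.232
  169.210.128.0/17 (169.210.128.0 - 169.210.255.255) -> 52.1.86.240
More-specific entries that do NOT match:
  169.210.215.128/25 (169.210.215.128 - 169.210.215.255) does not contain 169.210.214.225
  169.210.222.0/24 (169.210.222.0 - 169.210.222.255) does not contain 169.210.214.225
  168.210.212.0/22 (168.210.212.0 - 168.210.215.255) does not contain 169.210.214.225
  169.210.192.0/21 (169.210.192.0 - 169.210.199.255) does not contain 169.210.214.225
  169.210.240.0/21 (169.210.240.0 - 169.210.247.255) does not contain 169.210.214.225
  169.210.64.0/19 (169.210.64.0 - 169.210.95.255) does not contain 169.210.214.225
Longest matching prefix is /17 -> next hop 52.1.86.240.

52.1.86.240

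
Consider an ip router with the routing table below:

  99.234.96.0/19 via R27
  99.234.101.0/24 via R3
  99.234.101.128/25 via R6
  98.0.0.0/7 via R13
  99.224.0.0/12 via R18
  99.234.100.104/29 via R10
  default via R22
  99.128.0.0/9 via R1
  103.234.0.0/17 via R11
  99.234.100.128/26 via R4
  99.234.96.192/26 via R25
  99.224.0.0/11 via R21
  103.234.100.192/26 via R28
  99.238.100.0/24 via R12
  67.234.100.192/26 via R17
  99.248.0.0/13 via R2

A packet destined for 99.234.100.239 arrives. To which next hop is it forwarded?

Routes whose prefix contains 99.234.100.239:
  0.0.0.0/0 (default, matches everything) -> R22
  98.0.0.0/7 (98.0.0.0 - 99.255.255.255) -> R13
  99.128.0.0/9 (99.128.0.0 - 99.255.255.255) -> R1
  99.224.0.0/11 (99.224.0.0 - 99.255.255.255) -> R21
  99.224.0.0/12 (99.224.0.0 - 99.239.255.255) -> R18
  99.234.96.0/19 (99.234.96.0 - 99.234.127.255) -> R27
More-specific entries that do NOT match:
  99.234.100.104/29 (99.234.100.104 - 99.234.100.111) does not contain 99.234.100.239
  99.234.100.128/26 (99.234.100.128 - 99.234.100.191) does not contain 99.234.100.239
  99.234.96.192/26 (99.234.96.192 - 99.234.96.255) does not contain 99.234.100.239
  103.234.100.192/26 (103.234.100.192 - 103.234.100.255) does not contain 99.234.100.239
  67.234.100.192/26 (67.234.100.192 - 67.234.100.255) does not contain 99.234.100.239
  99.234.101.128/25 (99.234.101.128 - 99.234.101.255) does not contain 99.234.100.239
  99.234.101.0/24 (99.234.101.0 - 99.234.101.255) does not contain 99.234.100.239
  99.238.100.0/24 (99.238.100.0 - 99.238.100.255) does not contain 99.234.100.239
Longest matching prefix is /19 -> next hop R27.

R27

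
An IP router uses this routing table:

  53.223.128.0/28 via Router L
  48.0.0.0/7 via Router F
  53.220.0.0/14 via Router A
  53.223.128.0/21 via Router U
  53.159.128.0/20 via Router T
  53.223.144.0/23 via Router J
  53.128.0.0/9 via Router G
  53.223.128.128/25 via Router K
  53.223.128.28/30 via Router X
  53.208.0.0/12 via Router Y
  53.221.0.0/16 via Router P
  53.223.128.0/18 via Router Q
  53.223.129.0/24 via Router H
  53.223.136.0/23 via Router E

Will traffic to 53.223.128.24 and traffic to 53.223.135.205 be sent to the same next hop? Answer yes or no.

53.223.128.24: longest match 53.223.128.0/21 -> Router U
53.223.135.205: longest match 53.223.128.0/21 -> Router U

yes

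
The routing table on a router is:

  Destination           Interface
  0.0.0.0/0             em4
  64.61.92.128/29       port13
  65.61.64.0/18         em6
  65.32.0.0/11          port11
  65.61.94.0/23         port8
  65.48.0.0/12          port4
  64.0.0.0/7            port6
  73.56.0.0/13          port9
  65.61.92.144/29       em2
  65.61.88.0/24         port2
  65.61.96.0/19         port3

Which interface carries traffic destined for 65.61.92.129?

em6

Routes whose prefix contains 65.61.92.129:
  0.0.0.0/0 (default, matches everything) -> em4
  64.0.0.0/7 (64.0.0.0 - 65.255.255.255) -> port6
  65.32.0.0/11 (65.32.0.0 - 65.63.255.255) -> port11
  65.48.0.0/12 (65.48.0.0 - 65.63.255.255) -> port4
  65.61.64.0/18 (65.61.64.0 - 65.61.127.255) -> em6
More-specific entries that do NOT match:
  64.61.92.128/29 (64.61.92.128 - 64.61.92.135) does not contain 65.61.92.129
  65.61.92.144/29 (65.61.92.144 - 65.61.92.151) does not contain 65.61.92.129
  65.61.88.0/24 (65.61.88.0 - 65.61.88.255) does not contain 65.61.92.129
  65.61.94.0/23 (65.61.94.0 - 65.61.95.255) does not contain 65.61.92.129
  65.61.96.0/19 (65.61.96.0 - 65.61.127.255) does not contain 65.61.92.129
Longest matching prefix is /18 -> interface em6.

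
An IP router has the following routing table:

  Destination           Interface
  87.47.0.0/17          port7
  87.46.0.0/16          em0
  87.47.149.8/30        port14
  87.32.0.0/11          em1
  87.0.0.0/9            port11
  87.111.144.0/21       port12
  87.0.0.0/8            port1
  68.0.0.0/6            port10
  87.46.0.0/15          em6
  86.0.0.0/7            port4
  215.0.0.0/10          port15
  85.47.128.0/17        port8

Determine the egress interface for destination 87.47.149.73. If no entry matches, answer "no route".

em6

Routes whose prefix contains 87.47.149.73:
  86.0.0.0/7 (86.0.0.0 - 87.255.255.255) -> port4
  87.0.0.0/8 (87.0.0.0 - 87.255.255.255) -> port1
  87.0.0.0/9 (87.0.0.0 - 87.127.255.255) -> port11
  87.32.0.0/11 (87.32.0.0 - 87.63.255.255) -> em1
  87.46.0.0/15 (87.46.0.0 - 87.47.255.255) -> em6
More-specific entries that do NOT match:
  87.47.149.8/30 (87.47.149.8 - 87.47.149.11) does not contain 87.47.149.73
  87.111.144.0/21 (87.111.144.0 - 87.111.151.255) does not contain 87.47.149.73
  87.47.0.0/17 (87.47.0.0 - 87.47.127.255) does not contain 87.47.149.73
  85.47.128.0/17 (85.47.128.0 - 85.47.255.255) does not contain 87.47.149.73
  87.46.0.0/16 (87.46.0.0 - 87.46.255.255) does not contain 87.47.149.73
Longest matching prefix is /15 -> interface em6.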